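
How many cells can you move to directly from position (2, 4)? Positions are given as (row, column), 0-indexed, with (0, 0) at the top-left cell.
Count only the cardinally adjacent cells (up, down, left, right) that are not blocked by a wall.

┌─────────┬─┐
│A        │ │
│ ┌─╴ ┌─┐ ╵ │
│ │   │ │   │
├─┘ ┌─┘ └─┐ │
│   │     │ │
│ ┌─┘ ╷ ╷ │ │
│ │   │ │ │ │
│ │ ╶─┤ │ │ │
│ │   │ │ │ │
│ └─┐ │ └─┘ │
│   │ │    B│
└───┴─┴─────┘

Checking passable neighbors of (2, 4):
Neighbors: (3, 4), (2, 3)
Count: 2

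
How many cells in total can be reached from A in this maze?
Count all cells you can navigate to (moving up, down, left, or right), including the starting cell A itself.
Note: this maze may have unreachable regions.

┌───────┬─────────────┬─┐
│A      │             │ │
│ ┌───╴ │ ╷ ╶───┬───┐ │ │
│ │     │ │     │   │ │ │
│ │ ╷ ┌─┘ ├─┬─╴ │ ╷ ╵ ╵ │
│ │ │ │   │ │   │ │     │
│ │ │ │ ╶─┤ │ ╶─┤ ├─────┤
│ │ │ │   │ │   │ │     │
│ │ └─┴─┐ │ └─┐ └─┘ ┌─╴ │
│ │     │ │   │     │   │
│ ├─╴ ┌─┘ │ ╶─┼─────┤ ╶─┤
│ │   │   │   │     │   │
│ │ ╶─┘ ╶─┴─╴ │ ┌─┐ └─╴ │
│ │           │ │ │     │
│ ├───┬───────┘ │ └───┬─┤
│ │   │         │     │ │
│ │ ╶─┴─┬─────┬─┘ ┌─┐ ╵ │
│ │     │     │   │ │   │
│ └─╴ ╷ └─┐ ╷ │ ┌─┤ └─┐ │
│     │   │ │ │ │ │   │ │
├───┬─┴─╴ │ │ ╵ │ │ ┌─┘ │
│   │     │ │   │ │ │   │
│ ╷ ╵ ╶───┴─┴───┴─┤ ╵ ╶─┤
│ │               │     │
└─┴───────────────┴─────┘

Using BFS/flood-fill to find all reachable cells from A:
Maze size: 12 × 12 = 144 total cells
30 cell(s) are walled off and cannot be reached from A.
Reachable cells: 114

Reachable region (· marks reachable cells):

┌───────┬─────────────┬─┐
│A · · ·│· · · · · · ·│·│
│ ┌───╴ │ ╷ ╶───┬───┐ │ │
│·│· · ·│·│· · ·│· ·│·│·│
│ │ ╷ ┌─┘ ├─┬─╴ │ ╷ ╵ ╵ │
│·│·│·│· ·│·│· ·│·│· · ·│
│ │ │ │ ╶─┤ │ ╶─┤ ├─────┤
│·│·│·│· ·│·│· ·│·│· · ·│
│ │ └─┴─┐ │ └─┐ └─┘ ┌─╴ │
│·│· · ·│·│· ·│· · ·│· ·│
│ ├─╴ ┌─┘ │ ╶─┼─────┤ ╶─┤
│·│· ·│· ·│· ·│· · ·│· ·│
│ │ ╶─┘ ╶─┴─╴ │ ┌─┐ └─╴ │
│·│· · · · · ·│·│ │· · ·│
│ ├───┬───────┘ │ └───┬─┤
│·│· ·│· · · · ·│     │ │
│ │ ╶─┴─┬─────┬─┘ ┌─┐ ╵ │
│·│· · ·│     │   │ │   │
│ └─╴ ╷ └─┐ ╷ │ ┌─┤ └─┐ │
│· · ·│· ·│ │ │ │ │   │ │
├───┬─┴─╴ │ │ ╵ │ │ ┌─┘ │
│· ·│· · ·│ │   │ │ │   │
│ ╷ ╵ ╶───┴─┴───┴─┤ ╵ ╶─┤
│·│· · · · · · · ·│     │
└─┴───────────────┴─────┘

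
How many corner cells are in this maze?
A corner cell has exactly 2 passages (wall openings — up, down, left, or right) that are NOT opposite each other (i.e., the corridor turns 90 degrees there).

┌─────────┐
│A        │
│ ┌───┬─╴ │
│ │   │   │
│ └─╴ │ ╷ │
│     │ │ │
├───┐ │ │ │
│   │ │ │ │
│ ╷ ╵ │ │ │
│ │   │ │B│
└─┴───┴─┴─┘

Counting corner cells (2 non-opposite passages):
Total corners: 9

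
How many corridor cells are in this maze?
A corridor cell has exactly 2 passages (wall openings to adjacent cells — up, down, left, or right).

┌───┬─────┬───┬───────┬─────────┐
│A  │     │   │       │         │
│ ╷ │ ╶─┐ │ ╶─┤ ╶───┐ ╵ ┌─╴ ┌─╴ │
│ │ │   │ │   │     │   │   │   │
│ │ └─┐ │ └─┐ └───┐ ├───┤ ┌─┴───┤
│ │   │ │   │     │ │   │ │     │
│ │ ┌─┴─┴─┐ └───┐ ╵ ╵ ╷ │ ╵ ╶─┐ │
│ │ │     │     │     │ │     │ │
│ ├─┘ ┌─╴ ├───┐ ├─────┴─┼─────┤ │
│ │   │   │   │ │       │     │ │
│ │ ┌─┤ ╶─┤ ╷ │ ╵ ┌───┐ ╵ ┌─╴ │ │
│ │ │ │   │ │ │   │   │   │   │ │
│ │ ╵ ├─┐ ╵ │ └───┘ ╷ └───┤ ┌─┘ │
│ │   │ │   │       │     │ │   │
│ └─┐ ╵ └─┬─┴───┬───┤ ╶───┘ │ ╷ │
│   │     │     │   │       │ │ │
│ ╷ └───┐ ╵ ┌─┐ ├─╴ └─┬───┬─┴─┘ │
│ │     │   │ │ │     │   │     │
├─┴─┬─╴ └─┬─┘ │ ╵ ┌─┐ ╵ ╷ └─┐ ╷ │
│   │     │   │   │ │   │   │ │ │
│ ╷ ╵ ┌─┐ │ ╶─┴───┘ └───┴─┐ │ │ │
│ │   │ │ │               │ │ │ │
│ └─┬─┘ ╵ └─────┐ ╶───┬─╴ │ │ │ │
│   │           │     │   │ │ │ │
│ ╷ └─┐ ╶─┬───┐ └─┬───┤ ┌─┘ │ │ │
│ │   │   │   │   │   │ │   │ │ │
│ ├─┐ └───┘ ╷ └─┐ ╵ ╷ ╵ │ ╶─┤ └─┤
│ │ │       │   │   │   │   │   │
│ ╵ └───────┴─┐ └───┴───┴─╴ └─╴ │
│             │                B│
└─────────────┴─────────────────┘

Counting cells with exactly 2 passages:
Total corridor cells: 197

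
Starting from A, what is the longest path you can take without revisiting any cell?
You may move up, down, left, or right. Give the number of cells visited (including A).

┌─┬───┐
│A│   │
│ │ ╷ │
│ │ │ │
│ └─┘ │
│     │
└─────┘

Finding longest simple path using DFS:
Start: (0, 0)
Longest path visits 9 cells
Path: A → down → down → right → right → up → up → left → down

Solution:

┌─┬───┐
│A│↓ ↰│
│ │ ╷ │
│↓│B│↑│
│ └─┘ │
│↳ → ↑│
└─────┘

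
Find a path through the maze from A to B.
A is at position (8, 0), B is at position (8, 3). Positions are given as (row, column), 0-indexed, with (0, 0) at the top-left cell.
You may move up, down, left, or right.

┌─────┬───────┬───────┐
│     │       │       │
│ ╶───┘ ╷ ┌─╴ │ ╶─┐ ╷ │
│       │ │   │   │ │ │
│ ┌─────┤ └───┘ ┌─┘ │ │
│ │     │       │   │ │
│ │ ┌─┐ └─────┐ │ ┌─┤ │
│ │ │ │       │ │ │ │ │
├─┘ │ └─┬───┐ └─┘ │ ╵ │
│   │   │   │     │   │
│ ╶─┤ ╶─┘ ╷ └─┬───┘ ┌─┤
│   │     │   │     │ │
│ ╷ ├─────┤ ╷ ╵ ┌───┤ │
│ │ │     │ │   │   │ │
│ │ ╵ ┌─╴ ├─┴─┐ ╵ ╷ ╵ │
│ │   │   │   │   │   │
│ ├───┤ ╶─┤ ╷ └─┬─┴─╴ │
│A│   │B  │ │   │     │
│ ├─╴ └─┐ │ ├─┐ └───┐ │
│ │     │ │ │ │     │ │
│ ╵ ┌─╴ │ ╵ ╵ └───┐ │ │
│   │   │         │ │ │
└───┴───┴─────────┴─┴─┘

Finding the shortest path from (8, 0) to (8, 3):
Path length: 13 steps
Directions: up → up → up → right → down → down → right → up → right → right → down → left → down

Solution:

┌─────┬───────┬───────┐
│     │       │       │
│ ╶───┘ ╷ ┌─╴ │ ╶─┐ ╷ │
│       │ │   │   │ │ │
│ ┌─────┤ └───┘ ┌─┘ │ │
│ │     │       │   │ │
│ │ ┌─┐ └─────┐ │ ┌─┤ │
│ │ │ │       │ │ │ │ │
├─┘ │ └─┬───┐ └─┘ │ ╵ │
│   │   │   │     │   │
│ ╶─┤ ╶─┘ ╷ └─┬───┘ ┌─┤
│↱ ↓│     │   │     │ │
│ ╷ ├─────┤ ╷ ╵ ┌───┤ │
│↑│↓│↱ → ↓│ │   │   │ │
│ │ ╵ ┌─╴ ├─┴─┐ ╵ ╷ ╵ │
│↑│↳ ↑│↓ ↲│   │   │   │
│ ├───┤ ╶─┤ ╷ └─┬─┴─╴ │
│A│   │B  │ │   │     │
│ ├─╴ └─┐ │ ├─┐ └───┐ │
│ │     │ │ │ │     │ │
│ ╵ ┌─╴ │ ╵ ╵ └───┐ │ │
│   │   │         │ │ │
└───┴───┴─────────┴─┴─┘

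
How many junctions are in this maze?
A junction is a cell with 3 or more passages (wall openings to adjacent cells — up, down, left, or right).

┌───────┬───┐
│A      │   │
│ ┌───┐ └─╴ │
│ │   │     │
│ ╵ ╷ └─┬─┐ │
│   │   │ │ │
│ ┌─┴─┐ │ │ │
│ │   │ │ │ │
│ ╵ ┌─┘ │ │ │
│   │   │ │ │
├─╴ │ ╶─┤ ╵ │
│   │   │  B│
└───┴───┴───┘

Checking each cell for number of passages:

Junctions found (3+ passages):
  (1, 5): 3 passages
  (2, 0): 3 passages
  (4, 1): 3 passages
Total junctions: 3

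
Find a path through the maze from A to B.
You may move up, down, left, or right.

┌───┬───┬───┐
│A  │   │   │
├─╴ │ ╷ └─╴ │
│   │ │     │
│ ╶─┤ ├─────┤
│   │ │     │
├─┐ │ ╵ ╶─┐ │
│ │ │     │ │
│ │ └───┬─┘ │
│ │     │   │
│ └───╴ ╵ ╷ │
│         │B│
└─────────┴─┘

Finding the shortest path through the maze:
Path length: 14 steps
Directions: right → down → left → down → right → down → down → right → right → down → right → up → right → down

Solution:

┌───┬───┬───┐
│A ↓│   │   │
├─╴ │ ╷ └─╴ │
│↓ ↲│ │     │
│ ╶─┤ ├─────┤
│↳ ↓│ │     │
├─┐ │ ╵ ╶─┐ │
│ │↓│     │ │
│ │ └───┬─┘ │
│ │↳ → ↓│↱ ↓│
│ └───╴ ╵ ╷ │
│      ↳ ↑│B│
└─────────┴─┘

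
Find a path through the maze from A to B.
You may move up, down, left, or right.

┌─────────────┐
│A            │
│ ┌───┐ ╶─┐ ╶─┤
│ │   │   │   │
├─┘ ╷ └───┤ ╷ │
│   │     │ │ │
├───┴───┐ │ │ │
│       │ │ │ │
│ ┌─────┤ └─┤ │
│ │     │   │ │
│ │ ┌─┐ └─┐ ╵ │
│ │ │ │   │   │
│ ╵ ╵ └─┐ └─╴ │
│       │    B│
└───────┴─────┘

Finding the shortest path through the maze:
Path length: 12 steps
Directions: right → right → right → right → right → down → right → down → down → down → down → down

Solution:

┌─────────────┐
│A → → → → ↓  │
│ ┌───┐ ╶─┐ ╶─┤
│ │   │   │↳ ↓│
├─┘ ╷ └───┤ ╷ │
│   │     │ │↓│
├───┴───┐ │ │ │
│       │ │ │↓│
│ ┌─────┤ └─┤ │
│ │     │   │↓│
│ │ ┌─┐ └─┐ ╵ │
│ │ │ │   │  ↓│
│ ╵ ╵ └─┐ └─╴ │
│       │    B│
└───────┴─────┘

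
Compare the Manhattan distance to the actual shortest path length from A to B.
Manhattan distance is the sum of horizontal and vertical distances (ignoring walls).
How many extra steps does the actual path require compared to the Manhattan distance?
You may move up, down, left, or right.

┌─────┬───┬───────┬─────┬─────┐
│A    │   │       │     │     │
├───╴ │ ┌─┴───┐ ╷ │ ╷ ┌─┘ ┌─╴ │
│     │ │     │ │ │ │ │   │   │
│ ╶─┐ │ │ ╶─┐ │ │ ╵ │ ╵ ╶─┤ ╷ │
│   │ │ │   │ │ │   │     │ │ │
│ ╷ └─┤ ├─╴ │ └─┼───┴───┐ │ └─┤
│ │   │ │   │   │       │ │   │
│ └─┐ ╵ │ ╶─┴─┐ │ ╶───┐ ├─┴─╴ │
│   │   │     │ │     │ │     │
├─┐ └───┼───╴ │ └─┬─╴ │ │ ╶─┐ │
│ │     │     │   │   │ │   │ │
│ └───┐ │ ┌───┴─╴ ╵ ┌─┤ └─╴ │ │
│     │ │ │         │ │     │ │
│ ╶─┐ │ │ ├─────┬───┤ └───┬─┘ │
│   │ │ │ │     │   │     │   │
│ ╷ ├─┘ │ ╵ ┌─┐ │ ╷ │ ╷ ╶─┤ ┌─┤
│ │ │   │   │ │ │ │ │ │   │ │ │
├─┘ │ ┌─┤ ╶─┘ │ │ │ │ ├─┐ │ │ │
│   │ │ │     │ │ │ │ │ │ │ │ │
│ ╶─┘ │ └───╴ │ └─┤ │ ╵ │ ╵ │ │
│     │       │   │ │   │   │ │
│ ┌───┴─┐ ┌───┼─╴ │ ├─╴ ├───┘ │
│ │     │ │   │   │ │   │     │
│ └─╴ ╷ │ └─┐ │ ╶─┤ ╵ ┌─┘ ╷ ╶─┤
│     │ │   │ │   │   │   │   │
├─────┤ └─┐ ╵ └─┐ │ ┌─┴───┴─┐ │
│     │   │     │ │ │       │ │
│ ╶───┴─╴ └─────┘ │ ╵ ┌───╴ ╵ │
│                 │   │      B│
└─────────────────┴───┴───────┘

Manhattan distance: |14 - 0| + |14 - 0| = 28
Actual path length: 120
Extra steps: 120 - 28 = 92

Solution:

┌─────┬───┬───────┬─────┬─────┐
│A → ↓│   │       │     │     │
├───╴ │ ┌─┴───┐ ╷ │ ╷ ┌─┘ ┌─╴ │
│↓ ← ↲│ │↱ → ↓│ │ │ │ │   │   │
│ ╶─┐ │ │ ╶─┐ │ │ ╵ │ ╵ ╶─┤ ╷ │
│↓  │ │ │↑ ↰│↓│ │   │     │ │ │
│ ╷ └─┤ ├─╴ │ └─┼───┴───┐ │ └─┤
│↓│   │ │↱ ↑│↳ ↓│↱ → → ↓│ │   │
│ └─┐ ╵ │ ╶─┴─┐ │ ╶───┐ ├─┴─╴ │
│↳ ↓│   │↑ ← ↰│↓│↑ ← ↰│↓│↱ → ↓│
├─┐ └───┼───╴ │ └─┬─╴ │ │ ╶─┐ │
│ │↳ → ↓│↱ → ↑│↳ ↓│↱ ↑│↓│↑ ↰│↓│
│ └───┐ │ ┌───┴─╴ ╵ ┌─┤ └─╴ │ │
│     │↓│↑│      ↳ ↑│ │↳ → ↑│↓│
│ ╶─┐ │ │ ├─────┬───┤ └───┬─┘ │
│   │ │↓│↑│↓ ← ↰│   │↓ ↰  │↓ ↲│
│ ╷ ├─┘ │ ╵ ┌─┐ │ ╷ │ ╷ ╶─┤ ┌─┤
│ │ │↓ ↲│↑ ↲│ │↑│ │ │↓│↑ ↰│↓│ │
├─┘ │ ┌─┤ ╶─┘ │ │ │ │ ├─┐ │ │ │
│   │↓│ │     │↑│ │ │↓│ │↑│↓│ │
│ ╶─┘ │ └───╴ │ └─┤ │ ╵ │ ╵ │ │
│↓ ← ↲│       │↑ ↰│ │↳ ↓│↑ ↲│ │
│ ┌───┴─┐ ┌───┼─╴ │ ├─╴ ├───┘ │
│↓│  ↱ ↓│ │   │↱ ↑│ │↓ ↲│     │
│ └─╴ ╷ │ └─┐ │ ╶─┤ ╵ ┌─┘ ╷ ╶─┤
│↳ → ↑│↓│   │ │↑ ↰│↓ ↲│   │   │
├─────┤ └─┐ ╵ └─┐ │ ┌─┴───┴─┐ │
│     │↳ ↓│     │↑│↓│↱ → → ↓│ │
│ ╶───┴─╴ └─────┘ │ ╵ ┌───╴ ╵ │
│        ↳ → → → ↑│↳ ↑│    ↳ B│
└─────────────────┴───┴───────┘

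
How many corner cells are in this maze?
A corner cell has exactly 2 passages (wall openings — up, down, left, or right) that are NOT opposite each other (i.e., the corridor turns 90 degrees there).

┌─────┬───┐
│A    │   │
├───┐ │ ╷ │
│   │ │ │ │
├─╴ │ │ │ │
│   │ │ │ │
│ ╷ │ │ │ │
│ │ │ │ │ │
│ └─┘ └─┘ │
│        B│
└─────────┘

Counting corner cells (2 non-opposite passages):
Total corners: 7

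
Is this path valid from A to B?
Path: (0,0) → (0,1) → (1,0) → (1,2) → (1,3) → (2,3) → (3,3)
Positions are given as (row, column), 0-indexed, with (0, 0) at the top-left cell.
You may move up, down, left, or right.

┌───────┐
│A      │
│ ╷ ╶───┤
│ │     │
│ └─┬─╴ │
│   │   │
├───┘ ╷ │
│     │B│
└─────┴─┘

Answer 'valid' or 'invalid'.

Checking path validity:
Result: Invalid move at step 2: cannot move from (0, 1) to (1, 0).

invalid

Correct solution:

┌───────┐
│A ↓    │
│ ╷ ╶───┤
│ │↳ → ↓│
│ └─┬─╴ │
│   │  ↓│
├───┘ ╷ │
│     │B│
└─────┴─┘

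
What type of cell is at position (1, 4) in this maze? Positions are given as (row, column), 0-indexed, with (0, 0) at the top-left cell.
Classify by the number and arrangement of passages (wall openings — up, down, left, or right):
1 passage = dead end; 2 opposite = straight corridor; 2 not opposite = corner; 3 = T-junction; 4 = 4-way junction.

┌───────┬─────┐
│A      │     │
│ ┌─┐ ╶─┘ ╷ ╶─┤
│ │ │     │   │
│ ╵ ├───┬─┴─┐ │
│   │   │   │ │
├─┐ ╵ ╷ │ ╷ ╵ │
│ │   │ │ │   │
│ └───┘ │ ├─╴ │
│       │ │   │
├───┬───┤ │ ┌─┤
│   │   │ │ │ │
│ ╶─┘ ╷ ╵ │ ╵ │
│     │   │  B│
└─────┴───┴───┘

Checking cell at (1, 4):
Number of passages: 2
Cell type: corner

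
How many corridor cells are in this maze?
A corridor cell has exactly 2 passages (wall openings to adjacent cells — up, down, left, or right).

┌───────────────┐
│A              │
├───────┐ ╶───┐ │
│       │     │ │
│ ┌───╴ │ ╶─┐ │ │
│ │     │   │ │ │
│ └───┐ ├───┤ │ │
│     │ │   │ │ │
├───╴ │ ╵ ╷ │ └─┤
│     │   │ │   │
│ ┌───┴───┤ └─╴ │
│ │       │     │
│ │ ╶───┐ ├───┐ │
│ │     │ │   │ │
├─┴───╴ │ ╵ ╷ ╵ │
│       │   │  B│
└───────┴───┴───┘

Counting cells with exactly 2 passages:
Total corridor cells: 54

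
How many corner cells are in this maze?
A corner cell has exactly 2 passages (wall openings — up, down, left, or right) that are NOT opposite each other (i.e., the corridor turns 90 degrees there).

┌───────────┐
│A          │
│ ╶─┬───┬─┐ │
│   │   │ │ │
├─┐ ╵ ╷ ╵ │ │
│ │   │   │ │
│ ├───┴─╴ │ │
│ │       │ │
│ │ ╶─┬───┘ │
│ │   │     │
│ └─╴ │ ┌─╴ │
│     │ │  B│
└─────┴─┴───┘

Counting corner cells (2 non-opposite passages):
Total corners: 17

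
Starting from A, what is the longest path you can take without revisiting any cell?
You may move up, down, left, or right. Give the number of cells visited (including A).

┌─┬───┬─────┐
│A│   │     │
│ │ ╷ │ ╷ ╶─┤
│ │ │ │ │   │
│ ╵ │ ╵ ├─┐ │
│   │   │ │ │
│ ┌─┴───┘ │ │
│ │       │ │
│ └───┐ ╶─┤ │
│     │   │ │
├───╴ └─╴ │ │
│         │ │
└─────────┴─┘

Finding longest simple path using DFS:
Start: (0, 0)
Longest path visits 19 cells
Path: A → down → down → right → up → up → right → down → down → right → up → up → right → down → right → down → down → down → down

Solution:

┌─┬───┬─────┐
│A│↱ ↓│↱ ↓  │
│ │ ╷ │ ╷ ╶─┤
│↓│↑│↓│↑│↳ ↓│
│ ╵ │ ╵ ├─┐ │
│↳ ↑│↳ ↑│ │↓│
│ ┌─┴───┘ │ │
│ │       │↓│
│ └───┐ ╶─┤ │
│     │   │↓│
├───╴ └─╴ │ │
│         │B│
└─────────┴─┘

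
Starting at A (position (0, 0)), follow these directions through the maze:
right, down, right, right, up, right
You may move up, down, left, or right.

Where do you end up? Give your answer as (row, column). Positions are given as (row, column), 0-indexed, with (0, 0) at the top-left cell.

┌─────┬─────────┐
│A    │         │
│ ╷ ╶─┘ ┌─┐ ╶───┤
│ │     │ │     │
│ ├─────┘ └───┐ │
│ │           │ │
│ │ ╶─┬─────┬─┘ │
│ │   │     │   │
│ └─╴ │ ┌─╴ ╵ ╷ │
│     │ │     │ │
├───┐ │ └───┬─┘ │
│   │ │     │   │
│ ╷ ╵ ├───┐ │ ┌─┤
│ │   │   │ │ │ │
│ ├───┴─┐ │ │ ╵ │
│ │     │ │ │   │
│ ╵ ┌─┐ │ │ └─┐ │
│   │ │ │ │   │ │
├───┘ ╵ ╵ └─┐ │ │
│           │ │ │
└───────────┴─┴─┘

Following directions step by step:
Start: (0, 0)
  right: (0, 0) → (0, 1)
  down: (0, 1) → (1, 1)
  right: (1, 1) → (1, 2)
  right: (1, 2) → (1, 3)
  up: (1, 3) → (0, 3)
  right: (0, 3) → (0, 4)
Final position: (0, 4)

Path taken:

┌─────┬─────────┐
│A ↓  │↱ B      │
│ ╷ ╶─┘ ┌─┐ ╶───┤
│ │↳ → ↑│ │     │
│ ├─────┘ └───┐ │
│ │           │ │
│ │ ╶─┬─────┬─┘ │
│ │   │     │   │
│ └─╴ │ ┌─╴ ╵ ╷ │
│     │ │     │ │
├───┐ │ └───┬─┘ │
│   │ │     │   │
│ ╷ ╵ ├───┐ │ ┌─┤
│ │   │   │ │ │ │
│ ├───┴─┐ │ │ ╵ │
│ │     │ │ │   │
│ ╵ ┌─┐ │ │ └─┐ │
│   │ │ │ │   │ │
├───┘ ╵ ╵ └─┐ │ │
│           │ │ │
└───────────┴─┴─┘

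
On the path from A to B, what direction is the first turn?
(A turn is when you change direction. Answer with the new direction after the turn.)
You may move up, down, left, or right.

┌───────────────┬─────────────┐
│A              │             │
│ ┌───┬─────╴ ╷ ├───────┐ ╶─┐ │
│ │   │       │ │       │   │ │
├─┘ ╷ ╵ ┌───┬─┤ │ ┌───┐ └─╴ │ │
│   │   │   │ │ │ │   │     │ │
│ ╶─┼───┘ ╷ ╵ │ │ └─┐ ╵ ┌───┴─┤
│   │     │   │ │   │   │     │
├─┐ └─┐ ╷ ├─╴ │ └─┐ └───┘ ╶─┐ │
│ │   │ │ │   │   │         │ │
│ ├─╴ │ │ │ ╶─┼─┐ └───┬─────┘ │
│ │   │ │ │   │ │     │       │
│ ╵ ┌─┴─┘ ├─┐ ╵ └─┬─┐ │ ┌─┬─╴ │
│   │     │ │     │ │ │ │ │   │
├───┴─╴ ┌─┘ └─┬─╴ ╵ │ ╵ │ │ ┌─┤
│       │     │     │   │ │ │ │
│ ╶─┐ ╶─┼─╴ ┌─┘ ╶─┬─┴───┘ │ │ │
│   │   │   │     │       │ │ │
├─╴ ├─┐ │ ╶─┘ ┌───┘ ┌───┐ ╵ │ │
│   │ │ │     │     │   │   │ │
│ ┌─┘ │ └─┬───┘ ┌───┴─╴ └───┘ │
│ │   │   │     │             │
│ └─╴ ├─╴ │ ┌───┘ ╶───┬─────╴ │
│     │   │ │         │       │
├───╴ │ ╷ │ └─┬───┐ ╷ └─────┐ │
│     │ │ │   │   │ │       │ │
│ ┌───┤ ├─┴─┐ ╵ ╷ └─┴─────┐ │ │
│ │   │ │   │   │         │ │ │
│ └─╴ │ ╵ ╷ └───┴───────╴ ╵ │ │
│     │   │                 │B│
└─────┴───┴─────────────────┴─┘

Directions: right, right, right, right, right, right, right, down, down, down, down, right, down, right, right, down, down, right, up, up, right, right, right, down, left, down, down, down, left, up, left, left, left, down, left, left, down, left, left, down, down, right, down, right, up, right, down, right, right, right, right, down, right, up, up, left, left, left, up, left, left, up, right, right, right, right, right, right, down, down, down, down
First turn direction: down

Solution:

┌───────────────┬─────────────┐
│A → → → → → → ↓│             │
│ ┌───┬─────╴ ╷ ├───────┐ ╶─┐ │
│ │   │       │↓│       │   │ │
├─┘ ╷ ╵ ┌───┬─┤ │ ┌───┐ └─╴ │ │
│   │   │   │ │↓│ │   │     │ │
│ ╶─┼───┘ ╷ ╵ │ │ └─┐ ╵ ┌───┴─┤
│   │     │   │↓│   │   │     │
├─┐ └─┐ ╷ ├─╴ │ └─┐ └───┘ ╶─┐ │
│ │   │ │ │   │↳ ↓│         │ │
│ ├─╴ │ │ │ ╶─┼─┐ └───┬─────┘ │
│ │   │ │ │   │ │↳ → ↓│↱ → → ↓│
│ ╵ ┌─┴─┘ ├─┐ ╵ └─┬─┐ │ ┌─┬─╴ │
│   │     │ │     │ │↓│↑│ │↓ ↲│
├───┴─╴ ┌─┘ └─┬─╴ ╵ │ ╵ │ │ ┌─┤
│       │     │     │↳ ↑│ │↓│ │
│ ╶─┐ ╶─┼─╴ ┌─┘ ╶─┬─┴───┘ │ │ │
│   │   │   │     │↓ ← ← ↰│↓│ │
├─╴ ├─┐ │ ╶─┘ ┌───┘ ┌───┐ ╵ │ │
│   │ │ │     │↓ ← ↲│   │↑ ↲│ │
│ ┌─┘ │ └─┬───┘ ┌───┴─╴ └───┘ │
│ │   │   │↓ ← ↲│↱ → → → → → ↓│
│ └─╴ ├─╴ │ ┌───┘ ╶───┬─────╴ │
│     │   │↓│    ↑ ← ↰│      ↓│
├───╴ │ ╷ │ └─┬───┐ ╷ └─────┐ │
│     │ │ │↳ ↓│↱ ↓│ │↑ ← ← ↰│↓│
│ ┌───┤ ├─┴─┐ ╵ ╷ └─┴─────┐ │ │
│ │   │ │   │↳ ↑│↳ → → → ↓│↑│↓│
│ └─╴ │ ╵ ╷ └───┴───────╴ ╵ │ │
│     │   │              ↳ ↑│B│
└─────┴───┴─────────────────┴─┘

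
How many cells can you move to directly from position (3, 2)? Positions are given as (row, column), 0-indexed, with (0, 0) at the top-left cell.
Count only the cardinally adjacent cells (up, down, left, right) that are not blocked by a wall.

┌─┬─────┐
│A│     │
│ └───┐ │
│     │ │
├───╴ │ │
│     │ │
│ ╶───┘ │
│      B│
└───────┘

Checking passable neighbors of (3, 2):
Neighbors: (3, 1), (3, 3)
Count: 2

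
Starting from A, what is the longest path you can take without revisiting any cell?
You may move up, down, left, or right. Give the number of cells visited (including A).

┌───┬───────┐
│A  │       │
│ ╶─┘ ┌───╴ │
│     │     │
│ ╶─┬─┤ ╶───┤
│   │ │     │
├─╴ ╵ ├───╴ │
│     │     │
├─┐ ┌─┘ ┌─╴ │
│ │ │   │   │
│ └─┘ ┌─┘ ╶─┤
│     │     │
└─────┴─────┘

Finding longest simple path using DFS:
Start: (0, 0)
Longest path visits 23 cells
Path: A → down → right → right → up → right → right → right → down → left → left → down → right → right → down → left → left → down → left → down → left → left → up

Solution:

┌───┬───────┐
│A  │↱ → → ↓│
│ ╶─┘ ┌───╴ │
│↳ → ↑│↓ ← ↲│
│ ╶─┬─┤ ╶───┤
│   │ │↳ → ↓│
├─╴ ╵ ├───╴ │
│     │↓ ← ↲│
├─┐ ┌─┘ ┌─╴ │
│B│ │↓ ↲│   │
│ └─┘ ┌─┘ ╶─┤
│↑ ← ↲│     │
└─────┴─────┘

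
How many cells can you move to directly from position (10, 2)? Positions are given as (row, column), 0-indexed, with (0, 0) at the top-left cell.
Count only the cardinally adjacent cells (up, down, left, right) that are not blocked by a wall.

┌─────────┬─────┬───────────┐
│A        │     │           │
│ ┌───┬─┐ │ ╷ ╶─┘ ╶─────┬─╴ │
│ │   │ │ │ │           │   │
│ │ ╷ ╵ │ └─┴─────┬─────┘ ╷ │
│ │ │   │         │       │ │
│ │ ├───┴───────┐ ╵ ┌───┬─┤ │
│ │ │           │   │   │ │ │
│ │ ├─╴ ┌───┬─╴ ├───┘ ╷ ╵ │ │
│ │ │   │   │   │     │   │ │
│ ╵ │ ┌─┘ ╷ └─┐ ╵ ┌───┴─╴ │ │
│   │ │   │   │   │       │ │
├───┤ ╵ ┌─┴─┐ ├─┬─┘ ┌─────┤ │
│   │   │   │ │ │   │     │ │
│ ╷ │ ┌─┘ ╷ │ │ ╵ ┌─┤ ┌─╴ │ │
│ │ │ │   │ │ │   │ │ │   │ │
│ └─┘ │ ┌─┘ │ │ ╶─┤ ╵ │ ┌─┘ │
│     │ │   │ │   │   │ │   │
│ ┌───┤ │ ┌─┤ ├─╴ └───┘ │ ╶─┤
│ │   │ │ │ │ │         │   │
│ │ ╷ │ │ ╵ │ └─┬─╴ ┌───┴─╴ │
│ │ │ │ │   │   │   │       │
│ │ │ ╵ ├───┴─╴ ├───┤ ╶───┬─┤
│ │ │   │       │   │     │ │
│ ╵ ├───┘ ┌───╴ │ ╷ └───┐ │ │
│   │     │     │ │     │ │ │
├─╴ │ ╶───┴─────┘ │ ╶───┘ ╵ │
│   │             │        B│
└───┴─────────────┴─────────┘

Checking passable neighbors of (10, 2):
Neighbors: (9, 2), (11, 2)
Count: 2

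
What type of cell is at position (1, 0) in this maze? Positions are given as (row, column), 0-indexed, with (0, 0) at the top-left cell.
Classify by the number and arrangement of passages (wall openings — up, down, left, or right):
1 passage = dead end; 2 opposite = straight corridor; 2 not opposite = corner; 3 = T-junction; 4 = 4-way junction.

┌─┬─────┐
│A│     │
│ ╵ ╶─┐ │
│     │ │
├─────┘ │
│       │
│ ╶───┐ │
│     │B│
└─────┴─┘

Checking cell at (1, 0):
Number of passages: 2
Cell type: corner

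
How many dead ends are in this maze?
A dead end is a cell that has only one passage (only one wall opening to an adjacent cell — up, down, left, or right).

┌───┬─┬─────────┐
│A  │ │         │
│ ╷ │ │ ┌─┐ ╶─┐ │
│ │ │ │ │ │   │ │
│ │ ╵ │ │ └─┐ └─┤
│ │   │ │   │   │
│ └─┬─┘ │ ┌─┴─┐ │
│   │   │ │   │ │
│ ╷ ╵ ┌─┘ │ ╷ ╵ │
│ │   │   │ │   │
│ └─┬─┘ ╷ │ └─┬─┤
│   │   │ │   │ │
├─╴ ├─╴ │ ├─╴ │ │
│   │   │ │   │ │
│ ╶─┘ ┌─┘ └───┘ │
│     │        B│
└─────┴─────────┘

Checking each cell for number of passages:

Dead ends found at positions:
  (0, 2)
  (1, 4)
  (1, 7)
  (2, 5)
  (5, 2)
  (5, 7)
  (6, 5)
  (7, 3)
Total dead ends: 8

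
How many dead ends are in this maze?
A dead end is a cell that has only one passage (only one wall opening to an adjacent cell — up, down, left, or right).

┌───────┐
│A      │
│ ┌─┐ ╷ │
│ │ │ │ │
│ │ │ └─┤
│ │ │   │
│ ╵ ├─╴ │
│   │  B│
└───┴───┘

Checking each cell for number of passages:

Dead ends found at positions:
  (1, 1)
  (1, 3)
  (3, 2)
Total dead ends: 3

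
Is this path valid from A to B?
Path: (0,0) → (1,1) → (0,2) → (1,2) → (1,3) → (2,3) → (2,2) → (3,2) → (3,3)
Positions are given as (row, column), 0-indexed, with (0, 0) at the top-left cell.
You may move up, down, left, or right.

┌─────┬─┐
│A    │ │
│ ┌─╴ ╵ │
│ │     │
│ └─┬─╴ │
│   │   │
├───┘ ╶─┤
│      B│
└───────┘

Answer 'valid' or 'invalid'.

Checking path validity:
Result: Invalid move at step 1: cannot move from (0, 0) to (1, 1).

invalid

Correct solution:

┌─────┬─┐
│A → ↓│ │
│ ┌─╴ ╵ │
│ │  ↳ ↓│
│ └─┬─╴ │
│   │↓ ↲│
├───┘ ╶─┤
│    ↳ B│
└───────┘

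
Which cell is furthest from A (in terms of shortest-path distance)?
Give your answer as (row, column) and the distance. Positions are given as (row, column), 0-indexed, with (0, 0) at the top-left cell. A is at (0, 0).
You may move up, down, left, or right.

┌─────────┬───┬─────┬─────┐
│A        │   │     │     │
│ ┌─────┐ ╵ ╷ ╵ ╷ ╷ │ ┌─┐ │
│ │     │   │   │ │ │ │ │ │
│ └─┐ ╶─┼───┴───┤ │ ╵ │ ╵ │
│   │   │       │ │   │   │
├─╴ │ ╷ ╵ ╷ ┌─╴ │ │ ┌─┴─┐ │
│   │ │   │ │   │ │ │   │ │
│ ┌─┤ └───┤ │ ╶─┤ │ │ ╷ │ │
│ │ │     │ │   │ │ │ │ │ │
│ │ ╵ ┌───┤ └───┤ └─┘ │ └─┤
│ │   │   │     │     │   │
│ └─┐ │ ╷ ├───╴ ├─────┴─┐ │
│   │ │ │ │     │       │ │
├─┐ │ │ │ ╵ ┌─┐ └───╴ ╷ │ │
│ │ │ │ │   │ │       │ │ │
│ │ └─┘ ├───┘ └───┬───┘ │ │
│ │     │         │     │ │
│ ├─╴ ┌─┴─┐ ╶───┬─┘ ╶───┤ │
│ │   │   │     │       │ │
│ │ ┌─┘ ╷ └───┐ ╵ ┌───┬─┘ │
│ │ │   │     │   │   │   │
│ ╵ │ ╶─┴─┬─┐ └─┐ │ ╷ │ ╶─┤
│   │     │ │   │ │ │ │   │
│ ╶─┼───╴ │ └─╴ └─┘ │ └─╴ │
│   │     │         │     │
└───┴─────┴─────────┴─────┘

Computing BFS distances from A to all cells:
Furthest cell: (12, 2)
Distance: 58 steps

Path from A to the furthest cell:

┌─────────┬───┬─────┬─────┐
│A → → → ↓│↱ ↓│↱ ↓  │     │
│ ┌─────┐ ╵ ╷ ╵ ╷ ╷ │ ┌─┐ │
│ │     │↳ ↑│↳ ↑│↓│ │ │ │ │
│ └─┐ ╶─┼───┴───┤ │ ╵ │ ╵ │
│   │   │       │↓│   │   │
├─╴ │ ╷ ╵ ╷ ┌─╴ │ │ ┌─┴─┐ │
│   │ │   │ │   │↓│ │↱ ↓│ │
│ ┌─┤ └───┤ │ ╶─┤ │ │ ╷ │ │
│ │ │     │ │   │↓│ │↑│↓│ │
│ │ ╵ ┌───┤ └───┤ └─┘ │ └─┤
│ │   │   │     │↳ → ↑│↳ ↓│
│ └─┐ │ ╷ ├───╴ ├─────┴─┐ │
│   │ │ │ │     │       │↓│
├─┐ │ │ │ ╵ ┌─┐ └───╴ ╷ │ │
│ │ │ │ │   │ │       │ │↓│
│ │ └─┘ ├───┘ └───┬───┘ │ │
│ │     │         │     │↓│
│ ├─╴ ┌─┴─┐ ╶───┬─┘ ╶───┤ │
│ │   │↓ ↰│     │       │↓│
│ │ ┌─┘ ╷ └───┐ ╵ ┌───┬─┘ │
│ │ │↓ ↲│↑ ← ↰│   │↓ ↰│↓ ↲│
│ ╵ │ ╶─┴─┬─┐ └─┐ │ ╷ │ ╶─┤
│   │↳ → ↓│ │↑ ↰│ │↓│↑│↳ ↓│
│ ╶─┼───╴ │ └─╴ └─┘ │ └─╴ │
│   │B ← ↲│    ↑ ← ↲│↑ ← ↲│
└───┴─────┴─────────┴─────┘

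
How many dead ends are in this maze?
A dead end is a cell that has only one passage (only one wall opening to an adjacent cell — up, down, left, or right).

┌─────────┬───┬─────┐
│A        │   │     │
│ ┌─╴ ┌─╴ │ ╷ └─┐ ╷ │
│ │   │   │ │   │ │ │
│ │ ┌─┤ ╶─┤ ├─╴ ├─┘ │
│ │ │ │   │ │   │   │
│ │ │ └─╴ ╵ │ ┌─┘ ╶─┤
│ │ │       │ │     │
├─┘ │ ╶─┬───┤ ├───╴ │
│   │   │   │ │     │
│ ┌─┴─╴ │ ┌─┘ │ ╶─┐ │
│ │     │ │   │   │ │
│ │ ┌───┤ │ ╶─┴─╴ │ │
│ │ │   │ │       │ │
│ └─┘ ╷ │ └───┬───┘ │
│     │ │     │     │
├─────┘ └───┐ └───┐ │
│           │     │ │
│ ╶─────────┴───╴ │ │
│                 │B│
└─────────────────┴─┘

Checking each cell for number of passages:

Dead ends found at positions:
  (0, 7)
  (1, 8)
  (2, 2)
  (3, 0)
  (3, 7)
  (4, 5)
  (6, 1)
  (7, 7)
  (8, 5)
  (9, 9)
Total dead ends: 10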